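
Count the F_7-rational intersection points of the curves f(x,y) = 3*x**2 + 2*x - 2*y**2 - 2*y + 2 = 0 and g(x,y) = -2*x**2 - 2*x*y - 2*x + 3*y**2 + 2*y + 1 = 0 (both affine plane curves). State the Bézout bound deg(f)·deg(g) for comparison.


Common zeros: {(1, 6), (5, 3)}; count = 2; Bézout bound = 4.

deg(f) = 2, deg(g) = 2, so Bézout bound = 4.
Scan x ∈ F_7. For each x, list the y ∈ F_7 with f(x, y) ≡ 0 and those with g(x, y) ≡ 0 (mod 7); the common zeros in that column are the intersection.
  x = 0: f ≡ 0 at y ∈ ∅; g ≡ 0 at y ∈ ∅; common: ∅.
  x = 1: f ≡ 0 at y ∈ {0, 6}; g ≡ 0 at y ∈ {1, 6}; common: {6}.
  x = 2: f ≡ 0 at y ∈ {1, 5}; g ≡ 0 at y ∈ ∅; common: ∅.
  x = 3: f ≡ 0 at y ∈ {0, 6}; g ≡ 0 at y ∈ ∅; common: ∅.
  x = 4: f ≡ 0 at y ∈ ∅; g ≡ 0 at y ∈ {1}; common: ∅.
  x = 5: f ≡ 0 at y ∈ {3}; g ≡ 0 at y ∈ {2, 3}; common: {3}.
  x = 6: f ≡ 0 at y ∈ {3}; g ≡ 0 at y ∈ {2, 6}; common: ∅.
Collecting: common zeros = {(1, 6), (5, 3)}, so the count is 2.
Comparison with the Bézout bound: 2 ≤ 4 = deg(f)·deg(g), as expected for curves with no common component (the affine F_7-count falls short of the bound because intersections may lie at infinity, over extension fields, or carry multiplicity).


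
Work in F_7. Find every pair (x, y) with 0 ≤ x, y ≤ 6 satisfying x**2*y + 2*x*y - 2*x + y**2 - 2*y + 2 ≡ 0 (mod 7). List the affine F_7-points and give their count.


Affine F_7-points: {(1, 0), (1, 6), (2, 2), (2, 6), (4, 2), (4, 4), (5, 4), (5, 5), (6, 5)}; count = 9.

For each of the 49 pairs (x, y) ∈ F_7², evaluate f(x, y) mod 7. Record the zeros.
  x = 0: [0↦2, 1↦1, 2↦2, 3↦5, 4↦3, 5↦3, 6↦5]  zeros at y ∈ ∅
  x = 1: [0↦0, 1↦2, 2↦6, 3↦5, 4↦6, 5↦2, 6↦0]  zeros at y ∈ {0, 6}
  x = 2: [0↦5, 1↦5, 2↦0, 3↦4, 4↦3, 5↦4, 6↦0]  zeros at y ∈ {2, 6}
  x = 3: [0↦3, 1↦3, 2↦5, 3↦2, 4↦1, 5↦2, 6↦5]  zeros at y ∈ ∅
  x = 4: [0↦1, 1↦3, 2↦0, 3↦6, 4↦0, 5↦3, 6↦1]  zeros at y ∈ {2, 4}
  x = 5: [0↦6, 1↦5, 2↦6, 3↦2, 4↦0, 5↦0, 6↦2]  zeros at y ∈ {4, 5}
  x = 6: [0↦4, 1↦2, 2↦2, 3↦4, 4↦1, 5↦0, 6↦1]  zeros at y ∈ {5}
Collecting zeros: affine points = {(1, 0), (1, 6), (2, 2), (2, 6), (4, 2), (4, 4), (5, 4), (5, 5), (6, 5)}.
Total count |C(F_7)_aff| = 9.


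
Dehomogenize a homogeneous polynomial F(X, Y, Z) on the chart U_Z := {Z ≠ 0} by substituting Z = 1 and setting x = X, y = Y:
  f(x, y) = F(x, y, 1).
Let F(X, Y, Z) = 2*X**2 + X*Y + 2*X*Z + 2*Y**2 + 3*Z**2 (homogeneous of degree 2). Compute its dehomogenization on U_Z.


f(x, y) = 2*x**2 + x*y + 2*x + 2*y**2 + 3

On U_Z we set Z = 1. Each monomial c·X^i·Y^j·Z^k in F becomes c·x^i·y^j·1^k = c·x^i·y^j.
Substituting Z = 1: F(X, Y, 1) = 2*x**2 + x*y + 2*x + 2*y**2 + 3.
Note: deg(f) ≤ deg(F) = 2; strict inequality happens when F is divisible by Z (lost terms).


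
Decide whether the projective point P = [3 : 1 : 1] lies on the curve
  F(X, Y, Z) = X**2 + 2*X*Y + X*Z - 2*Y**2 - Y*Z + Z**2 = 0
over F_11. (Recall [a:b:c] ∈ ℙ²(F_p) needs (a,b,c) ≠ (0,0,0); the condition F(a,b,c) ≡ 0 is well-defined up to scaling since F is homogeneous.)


F(3,1,1) ≡ 5 (mod 11); P is NOT on the curve.

Evaluate F(3, 1, 1) term-by-term (mod 11).
  X**2 ↦ 1·9·1·1 = 9
  2*X*Y ↦ 2·3·1·1 = 6
  X*Z ↦ 1·3·1·1 = 3
  -2*Y**2 ↦ -2·1·1·1 = -2
  -Y*Z ↦ -1·1·1·1 = -1
  Z**2 ↦ 1·1·1·1 = 1
Sum: F(3, 1, 1) = (9) + (6) + (3) + (-2) + (-1) + (1) = 16.
Reducing mod 11: 16 ≡ 5 (mod 11).
Since F(a, b, c) ≡ 5 ≠ 0 (mod 11), P does NOT lie on the curve.


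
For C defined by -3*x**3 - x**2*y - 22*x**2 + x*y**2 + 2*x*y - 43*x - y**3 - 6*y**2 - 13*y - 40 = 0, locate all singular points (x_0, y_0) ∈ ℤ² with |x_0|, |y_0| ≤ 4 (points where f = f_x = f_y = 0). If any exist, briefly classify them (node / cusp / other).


Singular points: {(-2, -3)}; classification: node.

Compute partial derivatives:
  f_x = -9*x**2 - 2*x*y - 44*x + y**2 + 2*y - 43.
  f_y = -x**2 + 2*x*y + 2*x - 3*y**2 - 12*y - 13.
Scan x_0 ∈ {−4, ..., 4}. For each x_0, f_y(x_0, y) is a polynomial in y; find its integer roots y ∈ {−4, ..., 4}, then test f_x and f at those candidates.
  x = -4: f_y(-4, y) = -3*y**2 - 20*y - 37; no integer root y with |y| ≤ 4.
  x = -3: f_y(-3, y) = -3*y**2 - 18*y - 28; no integer root y with |y| ≤ 4.
  x = -2: f_y(-2, y) = -3*y**2 - 16*y - 21; vanishes at y ∈ {-3}. (-2, -3): f_x = 0, f = 0 — SINGULAR.
  x = -1: f_y(-1, y) = -3*y**2 - 14*y - 16; vanishes at y ∈ {-2}. (-1, -2): f_x = -12 ≠ 0.
  x = 0: f_y(0, y) = -3*y**2 - 12*y - 13; no integer root y with |y| ≤ 4.
  x = 1: f_y(1, y) = -3*y**2 - 10*y - 12; no integer root y with |y| ≤ 4.
  x = 2: f_y(2, y) = -3*y**2 - 8*y - 13; no integer root y with |y| ≤ 4.
  x = 3: f_y(3, y) = -3*y**2 - 6*y - 16; no integer root y with |y| ≤ 4.
  x = 4: f_y(4, y) = -3*y**2 - 4*y - 21; no integer root y with |y| ≤ 4.
Only singular point on the grid: (-2, -3).
Classify: substitute x = -2 + u, y = -3 + v and expand: f = -3*u**3 - u**2*v - u**2 + u*v**2 - v**3 + v**2.
No constant or linear terms (consistent with a singular point). Quadratic part: -u**2 + v**2. Cubic part: -3*u**3 - u**2*v + u*v**2 - v**3.
The quadratic part v**2 - u**2 = (v − u)(v + u) splits into two distinct linear factors, so there are two distinct tangent lines y − -3 = ±(x − -2) — this is a node (ordinary double point).
Classification: node.


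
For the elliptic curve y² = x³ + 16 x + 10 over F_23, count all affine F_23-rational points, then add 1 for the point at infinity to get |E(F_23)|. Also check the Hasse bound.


Affine points = {(1, 2), (1, 21), (2, 2), (2, 21), (3, 4), (3, 19), (4, 0), (5, 10), (5, 13), (6, 0), (8, 11), (8, 12), (9, 3), (9, 20), (13, 0), (18, 9), (18, 14), (20, 2), (20, 21), (21, 4), (21, 19), (22, 4), (22, 19)}; affine count = 23; |E(F_23)| = 24.

Discriminant check: Δ ∝ 4a³ + 27b² = 4·16³ + 27·10² = 4·4096 + 27·100 ≡ 17 (mod 23). Nonzero ⇒ E is nonsingular.
For each x ∈ F_23, compute rhs = x³ + 16·x + 10 mod 23, then count y ∈ F_23 with y² ≡ rhs.
  x = 0: rhs = 10, matching y values: none (0 points).
  x = 1: rhs = 4, matching y values: 2, 21 (2 points).
  x = 2: rhs = 4, matching y values: 2, 21 (2 points).
  x = 3: rhs = 16, matching y values: 4, 19 (2 points).
  x = 4: rhs = 0, matching y values: 0 (1 points).
  x = 5: rhs = 8, matching y values: 10, 13 (2 points).
  x = 6: rhs = 0, matching y values: 0 (1 points).
  x = 7: rhs = 5, matching y values: none (0 points).
  x = 8: rhs = 6, matching y values: 11, 12 (2 points).
  x = 9: rhs = 9, matching y values: 3, 20 (2 points).
  x = 10: rhs = 20, matching y values: none (0 points).
  x = 11: rhs = 22, matching y values: none (0 points).
  x = 12: rhs = 21, matching y values: none (0 points).
  x = 13: rhs = 0, matching y values: 0 (1 points).
  x = 14: rhs = 11, matching y values: none (0 points).
  x = 15: rhs = 14, matching y values: none (0 points).
  x = 16: rhs = 15, matching y values: none (0 points).
  x = 17: rhs = 20, matching y values: none (0 points).
  x = 18: rhs = 12, matching y values: 9, 14 (2 points).
  x = 19: rhs = 20, matching y values: none (0 points).
  x = 20: rhs = 4, matching y values: 2, 21 (2 points).
  x = 21: rhs = 16, matching y values: 4, 19 (2 points).
  x = 22: rhs = 16, matching y values: 4, 19 (2 points).
Total affine count: 23.
Full point count |E(F_23)| = 23 + 1 = 24.
Hasse bound: |24 − (23+1)| = |0| = 0 ≤ 2√23 ≈ 9.5917 ✓.


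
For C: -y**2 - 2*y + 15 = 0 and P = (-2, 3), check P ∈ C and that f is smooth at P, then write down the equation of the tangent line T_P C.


Tangent line at P: 24 - 8*y = 0.

Step 1: f(-2, 3) = 0, so P lies on C.
Step 2: partial derivatives
  f_x(x, y) = 0, f_y(x, y) = -2*y - 2.
  f_x(P) = 0, f_y(P) = -8 (gradient nonzero, so P is smooth).
Step 3: tangent line at P: 0·(x − -2) + -8·(y − 3) = 0.
Expanding: 24 - 8*y = 0.


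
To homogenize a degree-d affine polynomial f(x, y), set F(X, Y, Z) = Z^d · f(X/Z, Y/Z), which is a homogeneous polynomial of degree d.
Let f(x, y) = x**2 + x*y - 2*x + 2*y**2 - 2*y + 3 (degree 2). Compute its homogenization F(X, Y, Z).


F(X, Y, Z) = X**2 + X*Y - 2*X*Z + 2*Y**2 - 2*Y*Z + 3*Z**2

deg(f) = 2.
Substitute x = X/Z, y = Y/Z into f, then multiply by Z^2.
  monomial 1·x^2·y^0 ↦ 1·X^2·Y^0·Z^0.
  monomial 1·x^1·y^1 ↦ 1·X^1·Y^1·Z^0.
  monomial -2·x^1·y^0 ↦ -2·X^1·Y^0·Z^1.
  monomial 2·x^0·y^2 ↦ 2·X^0·Y^2·Z^0.
  monomial -2·x^0·y^1 ↦ -2·X^0·Y^1·Z^1.
  monomial 3·x^0·y^0 ↦ 3·X^0·Y^0·Z^2.
Collecting: F(X, Y, Z) = X**2 + X*Y - 2*X*Z + 2*Y**2 - 2*Y*Z + 3*Z**2.


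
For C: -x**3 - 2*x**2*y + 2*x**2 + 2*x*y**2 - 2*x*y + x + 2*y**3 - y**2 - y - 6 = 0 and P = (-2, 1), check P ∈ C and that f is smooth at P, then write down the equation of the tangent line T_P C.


Tangent line at P: -11*x - 9*y - 13 = 0.

Step 1: f(-2, 1) = 0, so P lies on C.
Step 2: partial derivatives
  f_x(x, y) = -3*x**2 - 4*x*y + 4*x + 2*y**2 - 2*y + 1, f_y(x, y) = -2*x**2 + 4*x*y - 2*x + 6*y**2 - 2*y - 1.
  f_x(P) = -11, f_y(P) = -9 (gradient nonzero, so P is smooth).
Step 3: tangent line at P: -11·(x − -2) + -9·(y − 1) = 0.
Expanding: -11*x - 9*y - 13 = 0.


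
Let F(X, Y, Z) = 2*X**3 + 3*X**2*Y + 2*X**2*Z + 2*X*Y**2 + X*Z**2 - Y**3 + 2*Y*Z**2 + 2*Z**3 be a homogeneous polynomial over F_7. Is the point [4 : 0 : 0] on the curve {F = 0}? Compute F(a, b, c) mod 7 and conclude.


F(4,0,0) ≡ 2 (mod 7); P is NOT on the curve.

Evaluate F(4, 0, 0) term-by-term (mod 7).
  2*X**3 ↦ 2·64·1·1 = 128
  3*X**2*Y ↦ 3·16·0·1 = 0
  2*X**2*Z ↦ 2·16·1·0 = 0
  2*X*Y**2 ↦ 2·4·0·1 = 0
  X*Z**2 ↦ 1·4·1·0 = 0
  -Y**3 ↦ -1·1·0·1 = 0
  2*Y*Z**2 ↦ 2·1·0·0 = 0
  2*Z**3 ↦ 2·1·1·0 = 0
Sum: F(4, 0, 0) = (128) + (0) + (0) + (0) + (0) + (0) + (0) + (0) = 128.
Reducing mod 7: 128 ≡ 2 (mod 7).
Since F(a, b, c) ≡ 2 ≠ 0 (mod 7), P does NOT lie on the curve.


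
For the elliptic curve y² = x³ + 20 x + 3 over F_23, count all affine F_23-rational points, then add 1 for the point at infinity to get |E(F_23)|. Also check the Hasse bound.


Affine points = {(0, 7), (0, 16), (1, 1), (1, 22), (4, 3), (4, 20), (7, 7), (7, 16), (8, 10), (8, 13), (11, 6), (11, 17), (12, 4), (12, 19), (16, 7), (16, 16), (17, 9), (17, 14), (18, 10), (18, 13), (20, 10), (20, 13), (21, 1), (21, 22)}; affine count = 24; |E(F_23)| = 25.

Discriminant check: Δ ∝ 4a³ + 27b² = 4·20³ + 27·3² = 4·8000 + 27·9 ≡ 20 (mod 23). Nonzero ⇒ E is nonsingular.
For each x ∈ F_23, compute rhs = x³ + 20·x + 3 mod 23, then count y ∈ F_23 with y² ≡ rhs.
  x = 0: rhs = 3, matching y values: 7, 16 (2 points).
  x = 1: rhs = 1, matching y values: 1, 22 (2 points).
  x = 2: rhs = 5, matching y values: none (0 points).
  x = 3: rhs = 21, matching y values: none (0 points).
  x = 4: rhs = 9, matching y values: 3, 20 (2 points).
  x = 5: rhs = 21, matching y values: none (0 points).
  x = 6: rhs = 17, matching y values: none (0 points).
  x = 7: rhs = 3, matching y values: 7, 16 (2 points).
  x = 8: rhs = 8, matching y values: 10, 13 (2 points).
  x = 9: rhs = 15, matching y values: none (0 points).
  x = 10: rhs = 7, matching y values: none (0 points).
  x = 11: rhs = 13, matching y values: 6, 17 (2 points).
  x = 12: rhs = 16, matching y values: 4, 19 (2 points).
  x = 13: rhs = 22, matching y values: none (0 points).
  x = 14: rhs = 14, matching y values: none (0 points).
  x = 15: rhs = 21, matching y values: none (0 points).
  x = 16: rhs = 3, matching y values: 7, 16 (2 points).
  x = 17: rhs = 12, matching y values: 9, 14 (2 points).
  x = 18: rhs = 8, matching y values: 10, 13 (2 points).
  x = 19: rhs = 20, matching y values: none (0 points).
  x = 20: rhs = 8, matching y values: 10, 13 (2 points).
  x = 21: rhs = 1, matching y values: 1, 22 (2 points).
  x = 22: rhs = 5, matching y values: none (0 points).
Total affine count: 24.
Full point count |E(F_23)| = 24 + 1 = 25.
Hasse bound: |25 − (23+1)| = |1| = 1 ≤ 2√23 ≈ 9.5917 ✓.


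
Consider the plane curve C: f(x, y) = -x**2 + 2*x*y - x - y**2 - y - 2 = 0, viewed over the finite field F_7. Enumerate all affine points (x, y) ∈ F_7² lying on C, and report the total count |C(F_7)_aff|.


Affine F_7-points: {(0, 3), (3, 0), (3, 5), (5, 3), (5, 6), (6, 5), (6, 6)}; count = 7.

For each of the 49 pairs (x, y) ∈ F_7², evaluate f(x, y) mod 7. Record the zeros.
  x = 0: [0↦5, 1↦3, 2↦6, 3↦0, 4↦6, 5↦3, 6↦5]  zeros at y ∈ {3}
  x = 1: [0↦3, 1↦3, 2↦1, 3↦4, 4↦5, 5↦4, 6↦1]  zeros at y ∈ ∅
  x = 2: [0↦6, 1↦1, 2↦1, 3↦6, 4↦2, 5↦3, 6↦2]  zeros at y ∈ ∅
  x = 3: [0↦0, 1↦4, 2↦6, 3↦6, 4↦4, 5↦0, 6↦1]  zeros at y ∈ {0, 5}
  x = 4: [0↦6, 1↦5, 2↦2, 3↦4, 4↦4, 5↦2, 6↦5]  zeros at y ∈ ∅
  x = 5: [0↦3, 1↦4, 2↦3, 3↦0, 4↦2, 5↦2, 6↦0]  zeros at y ∈ {3, 6}
  x = 6: [0↦5, 1↦1, 2↦2, 3↦1, 4↦5, 5↦0, 6↦0]  zeros at y ∈ {5, 6}
Collecting zeros: affine points = {(0, 3), (3, 0), (3, 5), (5, 3), (5, 6), (6, 5), (6, 6)}.
Total count |C(F_7)_aff| = 7.


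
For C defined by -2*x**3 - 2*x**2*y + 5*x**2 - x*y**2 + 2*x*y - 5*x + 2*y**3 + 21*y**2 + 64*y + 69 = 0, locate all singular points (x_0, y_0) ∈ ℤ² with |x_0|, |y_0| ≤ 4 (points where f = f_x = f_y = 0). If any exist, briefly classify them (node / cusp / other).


Singular points: {(2, -3)}; classification: node.

Compute partial derivatives:
  f_x = -6*x**2 - 4*x*y + 10*x - y**2 + 2*y - 5.
  f_y = -2*x**2 - 2*x*y + 2*x + 6*y**2 + 42*y + 64.
Scan x_0 ∈ {−4, ..., 4}. For each x_0, f_y(x_0, y) is a polynomial in y; find its integer roots y ∈ {−4, ..., 4}, then test f_x and f at those candidates.
  x = -4: f_y(-4, y) = 6*y**2 + 50*y + 24; no integer root y with |y| ≤ 4.
  x = -3: f_y(-3, y) = 6*y**2 + 48*y + 40; no integer root y with |y| ≤ 4.
  x = -2: f_y(-2, y) = 6*y**2 + 46*y + 52; no integer root y with |y| ≤ 4.
  x = -1: f_y(-1, y) = 6*y**2 + 44*y + 60; no integer root y with |y| ≤ 4.
  x = 0: f_y(0, y) = 6*y**2 + 42*y + 64; no integer root y with |y| ≤ 4.
  x = 1: f_y(1, y) = 6*y**2 + 40*y + 64; vanishes at y ∈ {-4}. (1, -4): f_x = -9 ≠ 0.
  x = 2: f_y(2, y) = 6*y**2 + 38*y + 60; vanishes at y ∈ {-3}. (2, -3): f_x = 0, f = 0 — SINGULAR.
  x = 3: f_y(3, y) = 6*y**2 + 36*y + 52; no integer root y with |y| ≤ 4.
  x = 4: f_y(4, y) = 6*y**2 + 34*y + 40; vanishes at y ∈ {-4}. (4, -4): f_x = -21 ≠ 0.
Only singular point on the grid: (2, -3).
Classify: substitute x = 2 + u, y = -3 + v and expand: f = -2*u**3 - 2*u**2*v - u**2 - u*v**2 + 2*v**3 + v**2.
No constant or linear terms (consistent with a singular point). Quadratic part: -u**2 + v**2. Cubic part: -2*u**3 - 2*u**2*v - u*v**2 + 2*v**3.
The quadratic part v**2 - u**2 = (v − u)(v + u) splits into two distinct linear factors, so there are two distinct tangent lines y − -3 = ±(x − 2) — this is a node (ordinary double point).
Classification: node.


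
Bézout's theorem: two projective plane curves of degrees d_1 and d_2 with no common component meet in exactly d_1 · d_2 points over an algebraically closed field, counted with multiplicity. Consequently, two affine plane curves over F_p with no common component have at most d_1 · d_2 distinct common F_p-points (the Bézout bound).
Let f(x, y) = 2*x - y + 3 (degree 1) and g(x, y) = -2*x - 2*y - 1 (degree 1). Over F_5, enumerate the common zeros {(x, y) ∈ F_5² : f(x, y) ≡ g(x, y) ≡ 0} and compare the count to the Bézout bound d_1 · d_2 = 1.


Common zeros: {(3, 4)}; count = 1; Bézout bound = 1.

deg(f) = 1, deg(g) = 1, so Bézout bound = 1.
Scan x ∈ F_5. For each x, list the y ∈ F_5 with f(x, y) ≡ 0 and those with g(x, y) ≡ 0 (mod 5); the common zeros in that column are the intersection.
  x = 0: f ≡ 0 at y ∈ {3}; g ≡ 0 at y ∈ {2}; common: ∅.
  x = 1: f ≡ 0 at y ∈ {0}; g ≡ 0 at y ∈ {1}; common: ∅.
  x = 2: f ≡ 0 at y ∈ {2}; g ≡ 0 at y ∈ {0}; common: ∅.
  x = 3: f ≡ 0 at y ∈ {4}; g ≡ 0 at y ∈ {4}; common: {4}.
  x = 4: f ≡ 0 at y ∈ {1}; g ≡ 0 at y ∈ {3}; common: ∅.
Collecting: common zeros = {(3, 4)}, so the count is 1.
Comparison with the Bézout bound: 1 ≤ 1 = deg(f)·deg(g), as expected for curves with no common component (the bound is attained).


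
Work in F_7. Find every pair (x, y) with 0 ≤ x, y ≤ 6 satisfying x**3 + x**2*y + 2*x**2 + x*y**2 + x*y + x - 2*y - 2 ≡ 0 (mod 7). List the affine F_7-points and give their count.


Affine F_7-points: {(0, 6), (2, 6), (4, 0), (4, 6)}; count = 4.

For each of the 49 pairs (x, y) ∈ F_7², evaluate f(x, y) mod 7. Record the zeros.
  x = 0: [0↦5, 1↦3, 2↦1, 3↦6, 4↦4, 5↦2, 6↦0]  zeros at y ∈ {6}
  x = 1: [0↦2, 1↦3, 2↦6, 3↦4, 4↦4, 5↦6, 6↦3]  zeros at y ∈ ∅
  x = 2: [0↦2, 1↦1, 2↦4, 3↦4, 4↦1, 5↦2, 6↦0]  zeros at y ∈ {6}
  x = 3: [0↦4, 1↦3, 2↦1, 3↦5, 4↦1, 5↦3, 6↦4]  zeros at y ∈ ∅
  x = 4: [0↦0, 1↦1, 2↦3, 3↦6, 4↦3, 5↦1, 6↦0]  zeros at y ∈ {0, 6}
  x = 5: [0↦3, 1↦1, 2↦2, 3↦6, 4↦6, 5↦2, 6↦1]  zeros at y ∈ ∅
  x = 6: [0↦5, 1↦2, 2↦4, 3↦4, 4↦2, 5↦5, 6↦6]  zeros at y ∈ ∅
Collecting zeros: affine points = {(0, 6), (2, 6), (4, 0), (4, 6)}.
Total count |C(F_7)_aff| = 4.


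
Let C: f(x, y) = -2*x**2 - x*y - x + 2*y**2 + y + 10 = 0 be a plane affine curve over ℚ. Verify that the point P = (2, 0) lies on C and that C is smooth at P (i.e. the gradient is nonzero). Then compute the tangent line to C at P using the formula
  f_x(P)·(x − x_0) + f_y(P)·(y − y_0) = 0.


Tangent line at P: -9*x - y + 18 = 0.

Step 1: f(2, 0) = 0, so P lies on C.
Step 2: partial derivatives
  f_x(x, y) = -4*x - y - 1, f_y(x, y) = -x + 4*y + 1.
  f_x(P) = -9, f_y(P) = -1 (gradient nonzero, so P is smooth).
Step 3: tangent line at P: -9·(x − 2) + -1·(y − 0) = 0.
Expanding: -9*x - y + 18 = 0.


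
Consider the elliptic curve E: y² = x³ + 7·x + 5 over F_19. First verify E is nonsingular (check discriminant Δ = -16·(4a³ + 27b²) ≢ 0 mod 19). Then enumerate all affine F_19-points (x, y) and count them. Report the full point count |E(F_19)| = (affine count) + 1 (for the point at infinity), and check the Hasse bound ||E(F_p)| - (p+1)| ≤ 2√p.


Affine points = {(0, 9), (0, 10), (6, 4), (6, 15), (7, 6), (7, 13), (10, 7), (10, 12), (11, 8), (11, 11), (14, 4), (14, 15), (18, 4), (18, 15)}; affine count = 14; |E(F_19)| = 15.

Discriminant check: Δ ∝ 4a³ + 27b² = 4·7³ + 27·5² = 4·343 + 27·25 ≡ 14 (mod 19). Nonzero ⇒ E is nonsingular.
For each x ∈ F_19, compute rhs = x³ + 7·x + 5 mod 19, then count y ∈ F_19 with y² ≡ rhs.
  x = 0: rhs = 5, matching y values: 9, 10 (2 points).
  x = 1: rhs = 13, matching y values: none (0 points).
  x = 2: rhs = 8, matching y values: none (0 points).
  x = 3: rhs = 15, matching y values: none (0 points).
  x = 4: rhs = 2, matching y values: none (0 points).
  x = 5: rhs = 13, matching y values: none (0 points).
  x = 6: rhs = 16, matching y values: 4, 15 (2 points).
  x = 7: rhs = 17, matching y values: 6, 13 (2 points).
  x = 8: rhs = 3, matching y values: none (0 points).
  x = 9: rhs = 18, matching y values: none (0 points).
  x = 10: rhs = 11, matching y values: 7, 12 (2 points).
  x = 11: rhs = 7, matching y values: 8, 11 (2 points).
  x = 12: rhs = 12, matching y values: none (0 points).
  x = 13: rhs = 13, matching y values: none (0 points).
  x = 14: rhs = 16, matching y values: 4, 15 (2 points).
  x = 15: rhs = 8, matching y values: none (0 points).
  x = 16: rhs = 14, matching y values: none (0 points).
  x = 17: rhs = 2, matching y values: none (0 points).
  x = 18: rhs = 16, matching y values: 4, 15 (2 points).
Total affine count: 14.
Full point count |E(F_19)| = 14 + 1 = 15.
Hasse bound: |15 − (19+1)| = |-5| = 5 ≤ 2√19 ≈ 8.7178 ✓.


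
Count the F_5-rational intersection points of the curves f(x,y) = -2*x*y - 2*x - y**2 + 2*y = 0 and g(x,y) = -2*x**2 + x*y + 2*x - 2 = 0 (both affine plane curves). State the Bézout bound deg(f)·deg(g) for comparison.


Common zeros: ∅; count = 0; Bézout bound = 4.

deg(f) = 2, deg(g) = 2, so Bézout bound = 4.
Scan x ∈ F_5. For each x, list the y ∈ F_5 with f(x, y) ≡ 0 and those with g(x, y) ≡ 0 (mod 5); the common zeros in that column are the intersection.
  x = 0: f ≡ 0 at y ∈ {0, 2}; g ≡ 0 at y ∈ ∅; common: ∅.
  x = 1: f ≡ 0 at y ∈ ∅; g ≡ 0 at y ∈ {2}; common: ∅.
  x = 2: f ≡ 0 at y ∈ ∅; g ≡ 0 at y ∈ {3}; common: ∅.
  x = 3: f ≡ 0 at y ∈ ∅; g ≡ 0 at y ∈ {3}; common: ∅.
  x = 4: f ≡ 0 at y ∈ {1, 3}; g ≡ 0 at y ∈ {4}; common: ∅.
Collecting: common zeros = ∅, so the count is 0.
Comparison with the Bézout bound: 0 ≤ 4 = deg(f)·deg(g), as expected for curves with no common component (the affine F_5-count falls short of the bound because intersections may lie at infinity, over extension fields, or carry multiplicity).


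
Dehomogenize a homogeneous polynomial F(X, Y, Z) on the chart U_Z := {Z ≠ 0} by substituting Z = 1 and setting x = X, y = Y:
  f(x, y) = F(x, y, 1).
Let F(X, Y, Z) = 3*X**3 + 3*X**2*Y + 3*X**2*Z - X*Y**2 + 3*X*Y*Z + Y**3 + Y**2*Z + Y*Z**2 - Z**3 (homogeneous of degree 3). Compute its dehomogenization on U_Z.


f(x, y) = 3*x**3 + 3*x**2*y + 3*x**2 - x*y**2 + 3*x*y + y**3 + y**2 + y - 1

On U_Z we set Z = 1. Each monomial c·X^i·Y^j·Z^k in F becomes c·x^i·y^j·1^k = c·x^i·y^j.
Substituting Z = 1: F(X, Y, 1) = 3*x**3 + 3*x**2*y + 3*x**2 - x*y**2 + 3*x*y + y**3 + y**2 + y - 1.
Note: deg(f) ≤ deg(F) = 3; strict inequality happens when F is divisible by Z (lost terms).


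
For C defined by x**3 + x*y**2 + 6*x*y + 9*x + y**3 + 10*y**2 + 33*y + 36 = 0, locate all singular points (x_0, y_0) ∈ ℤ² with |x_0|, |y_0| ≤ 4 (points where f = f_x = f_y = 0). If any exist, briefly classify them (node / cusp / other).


Singular points: {(0, -3)}; classification: cusp.

Compute partial derivatives:
  f_x = 3*x**2 + y**2 + 6*y + 9.
  f_y = 2*x*y + 6*x + 3*y**2 + 20*y + 33.
Scan x_0 ∈ {−4, ..., 4}. For each x_0, f_y(x_0, y) is a polynomial in y; find its integer roots y ∈ {−4, ..., 4}, then test f_x and f at those candidates.
  x = -4: f_y(-4, y) = 3*y**2 + 12*y + 9; vanishes at y ∈ {-3, -1}. (-4, -3): f_x = 48 ≠ 0; (-4, -1): f_x = 52 ≠ 0.
  x = -3: f_y(-3, y) = 3*y**2 + 14*y + 15; vanishes at y ∈ {-3}. (-3, -3): f_x = 27 ≠ 0.
  x = -2: f_y(-2, y) = 3*y**2 + 16*y + 21; vanishes at y ∈ {-3}. (-2, -3): f_x = 12 ≠ 0.
  x = -1: f_y(-1, y) = 3*y**2 + 18*y + 27; vanishes at y ∈ {-3}. (-1, -3): f_x = 3 ≠ 0.
  x = 0: f_y(0, y) = 3*y**2 + 20*y + 33; vanishes at y ∈ {-3}. (0, -3): f_x = 0, f = 0 — SINGULAR.
  x = 1: f_y(1, y) = 3*y**2 + 22*y + 39; vanishes at y ∈ {-3}. (1, -3): f_x = 3 ≠ 0.
  x = 2: f_y(2, y) = 3*y**2 + 24*y + 45; vanishes at y ∈ {-3}. (2, -3): f_x = 12 ≠ 0.
  x = 3: f_y(3, y) = 3*y**2 + 26*y + 51; vanishes at y ∈ {-3}. (3, -3): f_x = 27 ≠ 0.
  x = 4: f_y(4, y) = 3*y**2 + 28*y + 57; vanishes at y ∈ {-3}. (4, -3): f_x = 48 ≠ 0.
Only singular point on the grid: (0, -3).
Classify: substitute x = 0 + u, y = -3 + v and expand: f = u**3 + u*v**2 + v**3 + v**2.
No constant or linear terms (consistent with a singular point). Quadratic part: v**2. Cubic part: u**3 + u*v**2 + v**3.
The quadratic part v**2 is a perfect square, so there is a single (double) tangent line v = 0, i.e. y = -3. Restricting the cubic part to that line (v = 0) leaves u**3 ≠ 0, so f is not divisible by v and the branch is v² ≈ -u**3 to lowest order — this is a cusp.
Classification: cusp.


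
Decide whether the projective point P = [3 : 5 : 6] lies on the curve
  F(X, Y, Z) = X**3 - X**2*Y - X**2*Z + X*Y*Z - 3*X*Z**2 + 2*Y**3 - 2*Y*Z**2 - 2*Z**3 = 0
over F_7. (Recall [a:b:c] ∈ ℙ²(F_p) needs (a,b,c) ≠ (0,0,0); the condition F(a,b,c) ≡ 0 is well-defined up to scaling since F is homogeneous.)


F(3,5,6) ≡ 6 (mod 7); P is NOT on the curve.

Evaluate F(3, 5, 6) term-by-term (mod 7).
  X**3 ↦ 1·27·1·1 = 27
  -X**2*Y ↦ -1·9·5·1 = -45
  -X**2*Z ↦ -1·9·1·6 = -54
  X*Y*Z ↦ 1·3·5·6 = 90
  -3*X*Z**2 ↦ -3·3·1·36 = -324
  2*Y**3 ↦ 2·1·125·1 = 250
  -2*Y*Z**2 ↦ -2·1·5·36 = -360
  -2*Z**3 ↦ -2·1·1·216 = -432
Sum: F(3, 5, 6) = (27) + (-45) + (-54) + (90) + (-324) + (250) + (-360) + (-432) = -848.
Reducing mod 7: -848 ≡ 6 (mod 7).
Since F(a, b, c) ≡ 6 ≠ 0 (mod 7), P does NOT lie on the curve.


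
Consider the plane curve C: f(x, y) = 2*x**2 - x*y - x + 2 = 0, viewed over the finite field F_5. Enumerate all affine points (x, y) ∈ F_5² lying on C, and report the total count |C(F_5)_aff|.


Affine F_5-points: {(1, 3), (2, 4), (3, 4), (4, 0)}; count = 4.

For each of the 25 pairs (x, y) ∈ F_5², evaluate f(x, y) mod 5. Record the zeros.
  x = 0: [0↦2, 1↦2, 2↦2, 3↦2, 4↦2]  zeros at y ∈ ∅
  x = 1: [0↦3, 1↦2, 2↦1, 3↦0, 4↦4]  zeros at y ∈ {3}
  x = 2: [0↦3, 1↦1, 2↦4, 3↦2, 4↦0]  zeros at y ∈ {4}
  x = 3: [0↦2, 1↦4, 2↦1, 3↦3, 4↦0]  zeros at y ∈ {4}
  x = 4: [0↦0, 1↦1, 2↦2, 3↦3, 4↦4]  zeros at y ∈ {0}
Collecting zeros: affine points = {(1, 3), (2, 4), (3, 4), (4, 0)}.
Total count |C(F_5)_aff| = 4.


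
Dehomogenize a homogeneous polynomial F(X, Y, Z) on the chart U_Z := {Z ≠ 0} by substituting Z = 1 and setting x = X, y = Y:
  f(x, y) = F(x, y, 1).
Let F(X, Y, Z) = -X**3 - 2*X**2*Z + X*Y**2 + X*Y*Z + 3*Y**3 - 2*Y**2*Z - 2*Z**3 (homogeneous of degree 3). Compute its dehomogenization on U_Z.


f(x, y) = -x**3 - 2*x**2 + x*y**2 + x*y + 3*y**3 - 2*y**2 - 2

On U_Z we set Z = 1. Each monomial c·X^i·Y^j·Z^k in F becomes c·x^i·y^j·1^k = c·x^i·y^j.
Substituting Z = 1: F(X, Y, 1) = -x**3 - 2*x**2 + x*y**2 + x*y + 3*y**3 - 2*y**2 - 2.
Note: deg(f) ≤ deg(F) = 3; strict inequality happens when F is divisible by Z (lost terms).


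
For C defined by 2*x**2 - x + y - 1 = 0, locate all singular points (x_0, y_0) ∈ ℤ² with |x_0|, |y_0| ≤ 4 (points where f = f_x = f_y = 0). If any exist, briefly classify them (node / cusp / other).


No singular points in the scanned grid; C is smooth there.

Compute partial derivatives:
  f_x = 4*x - 1.
  f_y = 1.
f_y = 1 is a nonzero constant, so f_y never vanishes: no point (x, y) can satisfy f = f_x = f_y = 0. In particular no (x, y) ∈ {−4, ..., 4}² is singular; the curve is smooth.


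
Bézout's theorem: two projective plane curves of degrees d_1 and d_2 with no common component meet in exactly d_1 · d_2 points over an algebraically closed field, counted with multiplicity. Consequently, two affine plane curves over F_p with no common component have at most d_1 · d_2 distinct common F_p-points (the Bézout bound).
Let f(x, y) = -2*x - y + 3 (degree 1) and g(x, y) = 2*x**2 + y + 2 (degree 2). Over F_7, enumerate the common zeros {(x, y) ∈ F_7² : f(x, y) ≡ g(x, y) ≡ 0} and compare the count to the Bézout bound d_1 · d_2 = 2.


Common zeros: ∅; count = 0; Bézout bound = 2.

deg(f) = 1, deg(g) = 2, so Bézout bound = 2.
Scan x ∈ F_7. For each x, list the y ∈ F_7 with f(x, y) ≡ 0 and those with g(x, y) ≡ 0 (mod 7); the common zeros in that column are the intersection.
  x = 0: f ≡ 0 at y ∈ {3}; g ≡ 0 at y ∈ {5}; common: ∅.
  x = 1: f ≡ 0 at y ∈ {1}; g ≡ 0 at y ∈ {3}; common: ∅.
  x = 2: f ≡ 0 at y ∈ {6}; g ≡ 0 at y ∈ {4}; common: ∅.
  x = 3: f ≡ 0 at y ∈ {4}; g ≡ 0 at y ∈ {1}; common: ∅.
  x = 4: f ≡ 0 at y ∈ {2}; g ≡ 0 at y ∈ {1}; common: ∅.
  x = 5: f ≡ 0 at y ∈ {0}; g ≡ 0 at y ∈ {4}; common: ∅.
  x = 6: f ≡ 0 at y ∈ {5}; g ≡ 0 at y ∈ {3}; common: ∅.
Collecting: common zeros = ∅, so the count is 0.
Comparison with the Bézout bound: 0 ≤ 2 = deg(f)·deg(g), as expected for curves with no common component (the affine F_7-count falls short of the bound because intersections may lie at infinity, over extension fields, or carry multiplicity).


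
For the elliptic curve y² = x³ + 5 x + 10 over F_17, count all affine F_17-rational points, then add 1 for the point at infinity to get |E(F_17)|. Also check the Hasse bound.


Affine points = {(1, 4), (1, 13), (3, 1), (3, 16), (4, 3), (4, 14), (6, 1), (6, 16), (8, 1), (8, 16), (9, 6), (9, 11), (11, 6), (11, 11), (12, 8), (12, 9), (14, 6), (14, 11), (15, 3), (15, 14), (16, 2), (16, 15)}; affine count = 22; |E(F_17)| = 23.

Discriminant check: Δ ∝ 4a³ + 27b² = 4·5³ + 27·10² = 4·125 + 27·100 ≡ 4 (mod 17). Nonzero ⇒ E is nonsingular.
For each x ∈ F_17, compute rhs = x³ + 5·x + 10 mod 17, then count y ∈ F_17 with y² ≡ rhs.
  x = 0: rhs = 10, matching y values: none (0 points).
  x = 1: rhs = 16, matching y values: 4, 13 (2 points).
  x = 2: rhs = 11, matching y values: none (0 points).
  x = 3: rhs = 1, matching y values: 1, 16 (2 points).
  x = 4: rhs = 9, matching y values: 3, 14 (2 points).
  x = 5: rhs = 7, matching y values: none (0 points).
  x = 6: rhs = 1, matching y values: 1, 16 (2 points).
  x = 7: rhs = 14, matching y values: none (0 points).
  x = 8: rhs = 1, matching y values: 1, 16 (2 points).
  x = 9: rhs = 2, matching y values: 6, 11 (2 points).
  x = 10: rhs = 6, matching y values: none (0 points).
  x = 11: rhs = 2, matching y values: 6, 11 (2 points).
  x = 12: rhs = 13, matching y values: 8, 9 (2 points).
  x = 13: rhs = 11, matching y values: none (0 points).
  x = 14: rhs = 2, matching y values: 6, 11 (2 points).
  x = 15: rhs = 9, matching y values: 3, 14 (2 points).
  x = 16: rhs = 4, matching y values: 2, 15 (2 points).
Total affine count: 22.
Full point count |E(F_17)| = 22 + 1 = 23.
Hasse bound: |23 − (17+1)| = |5| = 5 ≤ 2√17 ≈ 8.2462 ✓.


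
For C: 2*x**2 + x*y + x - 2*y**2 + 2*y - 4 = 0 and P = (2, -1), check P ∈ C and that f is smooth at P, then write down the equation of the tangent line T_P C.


Tangent line at P: 8*x + 8*y - 8 = 0.

Step 1: f(2, -1) = 0, so P lies on C.
Step 2: partial derivatives
  f_x(x, y) = 4*x + y + 1, f_y(x, y) = x - 4*y + 2.
  f_x(P) = 8, f_y(P) = 8 (gradient nonzero, so P is smooth).
Step 3: tangent line at P: 8·(x − 2) + 8·(y − -1) = 0.
Expanding: 8*x + 8*y - 8 = 0.


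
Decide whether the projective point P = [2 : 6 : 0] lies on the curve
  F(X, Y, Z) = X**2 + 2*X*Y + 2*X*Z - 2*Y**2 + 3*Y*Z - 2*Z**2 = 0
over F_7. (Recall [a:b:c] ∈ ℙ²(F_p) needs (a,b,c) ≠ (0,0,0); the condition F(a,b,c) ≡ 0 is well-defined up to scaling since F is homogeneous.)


F(2,6,0) ≡ 5 (mod 7); P is NOT on the curve.

Evaluate F(2, 6, 0) term-by-term (mod 7).
  X**2 ↦ 1·4·1·1 = 4
  2*X*Y ↦ 2·2·6·1 = 24
  2*X*Z ↦ 2·2·1·0 = 0
  -2*Y**2 ↦ -2·1·36·1 = -72
  3*Y*Z ↦ 3·1·6·0 = 0
  -2*Z**2 ↦ -2·1·1·0 = 0
Sum: F(2, 6, 0) = (4) + (24) + (0) + (-72) + (0) + (0) = -44.
Reducing mod 7: -44 ≡ 5 (mod 7).
Since F(a, b, c) ≡ 5 ≠ 0 (mod 7), P does NOT lie on the curve.


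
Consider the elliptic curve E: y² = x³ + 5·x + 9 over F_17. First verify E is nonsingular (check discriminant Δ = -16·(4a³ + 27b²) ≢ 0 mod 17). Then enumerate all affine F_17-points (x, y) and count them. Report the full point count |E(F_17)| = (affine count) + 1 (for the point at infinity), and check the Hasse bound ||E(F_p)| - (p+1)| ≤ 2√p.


Affine points = {(0, 3), (0, 14), (1, 7), (1, 10), (3, 0), (4, 5), (4, 12), (6, 0), (7, 8), (7, 9), (8, 0), (9, 1), (9, 16), (11, 1), (11, 16), (14, 1), (14, 16), (15, 5), (15, 12)}; affine count = 19; |E(F_17)| = 20.

Discriminant check: Δ ∝ 4a³ + 27b² = 4·5³ + 27·9² = 4·125 + 27·81 ≡ 1 (mod 17). Nonzero ⇒ E is nonsingular.
For each x ∈ F_17, compute rhs = x³ + 5·x + 9 mod 17, then count y ∈ F_17 with y² ≡ rhs.
  x = 0: rhs = 9, matching y values: 3, 14 (2 points).
  x = 1: rhs = 15, matching y values: 7, 10 (2 points).
  x = 2: rhs = 10, matching y values: none (0 points).
  x = 3: rhs = 0, matching y values: 0 (1 points).
  x = 4: rhs = 8, matching y values: 5, 12 (2 points).
  x = 5: rhs = 6, matching y values: none (0 points).
  x = 6: rhs = 0, matching y values: 0 (1 points).
  x = 7: rhs = 13, matching y values: 8, 9 (2 points).
  x = 8: rhs = 0, matching y values: 0 (1 points).
  x = 9: rhs = 1, matching y values: 1, 16 (2 points).
  x = 10: rhs = 5, matching y values: none (0 points).
  x = 11: rhs = 1, matching y values: 1, 16 (2 points).
  x = 12: rhs = 12, matching y values: none (0 points).
  x = 13: rhs = 10, matching y values: none (0 points).
  x = 14: rhs = 1, matching y values: 1, 16 (2 points).
  x = 15: rhs = 8, matching y values: 5, 12 (2 points).
  x = 16: rhs = 3, matching y values: none (0 points).
Total affine count: 19.
Full point count |E(F_17)| = 19 + 1 = 20.
Hasse bound: |20 − (17+1)| = |2| = 2 ≤ 2√17 ≈ 8.2462 ✓.


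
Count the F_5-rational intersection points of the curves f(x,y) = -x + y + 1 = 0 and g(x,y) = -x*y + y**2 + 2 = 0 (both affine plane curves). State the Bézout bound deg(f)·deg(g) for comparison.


Common zeros: {(3, 2)}; count = 1; Bézout bound = 2.

deg(f) = 1, deg(g) = 2, so Bézout bound = 2.
Scan x ∈ F_5. For each x, list the y ∈ F_5 with f(x, y) ≡ 0 and those with g(x, y) ≡ 0 (mod 5); the common zeros in that column are the intersection.
  x = 0: f ≡ 0 at y ∈ {4}; g ≡ 0 at y ∈ ∅; common: ∅.
  x = 1: f ≡ 0 at y ∈ {0}; g ≡ 0 at y ∈ ∅; common: ∅.
  x = 2: f ≡ 0 at y ∈ {1}; g ≡ 0 at y ∈ {3, 4}; common: ∅.
  x = 3: f ≡ 0 at y ∈ {2}; g ≡ 0 at y ∈ {1, 2}; common: {2}.
  x = 4: f ≡ 0 at y ∈ {3}; g ≡ 0 at y ∈ ∅; common: ∅.
Collecting: common zeros = {(3, 2)}, so the count is 1.
Comparison with the Bézout bound: 1 ≤ 2 = deg(f)·deg(g), as expected for curves with no common component (the affine F_5-count falls short of the bound because intersections may lie at infinity, over extension fields, or carry multiplicity).


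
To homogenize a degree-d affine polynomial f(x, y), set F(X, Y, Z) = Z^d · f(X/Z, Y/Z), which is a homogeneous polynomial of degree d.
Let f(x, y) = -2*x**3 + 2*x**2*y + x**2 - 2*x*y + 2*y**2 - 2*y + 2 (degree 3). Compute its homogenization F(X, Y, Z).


F(X, Y, Z) = -2*X**3 + 2*X**2*Y + X**2*Z - 2*X*Y*Z + 2*Y**2*Z - 2*Y*Z**2 + 2*Z**3

deg(f) = 3.
Substitute x = X/Z, y = Y/Z into f, then multiply by Z^3.
  monomial -2·x^3·y^0 ↦ -2·X^3·Y^0·Z^0.
  monomial 2·x^2·y^1 ↦ 2·X^2·Y^1·Z^0.
  monomial 1·x^2·y^0 ↦ 1·X^2·Y^0·Z^1.
  monomial -2·x^1·y^1 ↦ -2·X^1·Y^1·Z^1.
  monomial 2·x^0·y^2 ↦ 2·X^0·Y^2·Z^1.
  monomial -2·x^0·y^1 ↦ -2·X^0·Y^1·Z^2.
  monomial 2·x^0·y^0 ↦ 2·X^0·Y^0·Z^3.
Collecting: F(X, Y, Z) = -2*X**3 + 2*X**2*Y + X**2*Z - 2*X*Y*Z + 2*Y**2*Z - 2*Y*Z**2 + 2*Z**3.


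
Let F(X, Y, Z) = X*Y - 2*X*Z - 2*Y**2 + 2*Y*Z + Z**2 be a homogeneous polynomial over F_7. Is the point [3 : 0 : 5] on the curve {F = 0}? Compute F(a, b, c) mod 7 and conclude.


F(3,0,5) ≡ 2 (mod 7); P is NOT on the curve.

Evaluate F(3, 0, 5) term-by-term (mod 7).
  X*Y ↦ 1·3·0·1 = 0
  -2*X*Z ↦ -2·3·1·5 = -30
  -2*Y**2 ↦ -2·1·0·1 = 0
  2*Y*Z ↦ 2·1·0·5 = 0
  Z**2 ↦ 1·1·1·25 = 25
Sum: F(3, 0, 5) = (0) + (-30) + (0) + (0) + (25) = -5.
Reducing mod 7: -5 ≡ 2 (mod 7).
Since F(a, b, c) ≡ 2 ≠ 0 (mod 7), P does NOT lie on the curve.


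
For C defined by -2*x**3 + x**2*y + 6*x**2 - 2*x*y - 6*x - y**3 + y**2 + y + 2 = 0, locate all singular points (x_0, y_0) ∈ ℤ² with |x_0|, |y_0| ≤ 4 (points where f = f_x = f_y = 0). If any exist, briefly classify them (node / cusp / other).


Singular points: {(1, 0)}; classification: cusp.

Compute partial derivatives:
  f_x = -6*x**2 + 2*x*y + 12*x - 2*y - 6.
  f_y = x**2 - 2*x - 3*y**2 + 2*y + 1.
Scan x_0 ∈ {−4, ..., 4}. For each x_0, f_y(x_0, y) is a polynomial in y; find its integer roots y ∈ {−4, ..., 4}, then test f_x and f at those candidates.
  x = -4: f_y(-4, y) = -3*y**2 + 2*y + 25; no integer root y with |y| ≤ 4.
  x = -3: f_y(-3, y) = -3*y**2 + 2*y + 16; vanishes at y ∈ {-2}. (-3, -2): f_x = -80 ≠ 0.
  x = -2: f_y(-2, y) = -3*y**2 + 2*y + 9; no integer root y with |y| ≤ 4.
  x = -1: f_y(-1, y) = -3*y**2 + 2*y + 4; no integer root y with |y| ≤ 4.
  x = 0: f_y(0, y) = -3*y**2 + 2*y + 1; vanishes at y ∈ {1}. (0, 1): f_x = -8 ≠ 0.
  x = 1: f_y(1, y) = -3*y**2 + 2*y; vanishes at y ∈ {0}. (1, 0): f_x = 0, f = 0 — SINGULAR.
  x = 2: f_y(2, y) = -3*y**2 + 2*y + 1; vanishes at y ∈ {1}. (2, 1): f_x = -4 ≠ 0.
  x = 3: f_y(3, y) = -3*y**2 + 2*y + 4; no integer root y with |y| ≤ 4.
  x = 4: f_y(4, y) = -3*y**2 + 2*y + 9; no integer root y with |y| ≤ 4.
Only singular point on the grid: (1, 0).
Classify: substitute x = 1 + u, y = 0 + v and expand: f = -2*u**3 + u**2*v - v**3 + v**2.
No constant or linear terms (consistent with a singular point). Quadratic part: v**2. Cubic part: -2*u**3 + u**2*v - v**3.
The quadratic part v**2 is a perfect square, so there is a single (double) tangent line v = 0, i.e. y = 0. Restricting the cubic part to that line (v = 0) leaves -2*u**3 ≠ 0, so f is not divisible by v and the branch is v² ≈ 2*u**3 to lowest order — this is a cusp.
Classification: cusp.


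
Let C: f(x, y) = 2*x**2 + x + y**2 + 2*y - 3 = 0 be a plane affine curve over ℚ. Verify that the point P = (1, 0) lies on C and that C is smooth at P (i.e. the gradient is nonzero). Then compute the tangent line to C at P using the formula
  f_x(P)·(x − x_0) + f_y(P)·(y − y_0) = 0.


Tangent line at P: 5*x + 2*y - 5 = 0.

Step 1: f(1, 0) = 0, so P lies on C.
Step 2: partial derivatives
  f_x(x, y) = 4*x + 1, f_y(x, y) = 2*y + 2.
  f_x(P) = 5, f_y(P) = 2 (gradient nonzero, so P is smooth).
Step 3: tangent line at P: 5·(x − 1) + 2·(y − 0) = 0.
Expanding: 5*x + 2*y - 5 = 0.


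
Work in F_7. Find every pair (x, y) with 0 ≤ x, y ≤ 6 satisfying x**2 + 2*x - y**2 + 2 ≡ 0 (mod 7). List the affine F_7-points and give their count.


Affine F_7-points: {(0, 3), (0, 4), (5, 3), (5, 4), (6, 1), (6, 6)}; count = 6.

For each of the 49 pairs (x, y) ∈ F_7², evaluate f(x, y) mod 7. Record the zeros.
  x = 0: [0↦2, 1↦1, 2↦5, 3↦0, 4↦0, 5↦5, 6↦1]  zeros at y ∈ {3, 4}
  x = 1: [0↦5, 1↦4, 2↦1, 3↦3, 4↦3, 5↦1, 6↦4]  zeros at y ∈ ∅
  x = 2: [0↦3, 1↦2, 2↦6, 3↦1, 4↦1, 5↦6, 6↦2]  zeros at y ∈ ∅
  x = 3: [0↦3, 1↦2, 2↦6, 3↦1, 4↦1, 5↦6, 6↦2]  zeros at y ∈ ∅
  x = 4: [0↦5, 1↦4, 2↦1, 3↦3, 4↦3, 5↦1, 6↦4]  zeros at y ∈ ∅
  x = 5: [0↦2, 1↦1, 2↦5, 3↦0, 4↦0, 5↦5, 6↦1]  zeros at y ∈ {3, 4}
  x = 6: [0↦1, 1↦0, 2↦4, 3↦6, 4↦6, 5↦4, 6↦0]  zeros at y ∈ {1, 6}
Collecting zeros: affine points = {(0, 3), (0, 4), (5, 3), (5, 4), (6, 1), (6, 6)}.
Total count |C(F_7)_aff| = 6.


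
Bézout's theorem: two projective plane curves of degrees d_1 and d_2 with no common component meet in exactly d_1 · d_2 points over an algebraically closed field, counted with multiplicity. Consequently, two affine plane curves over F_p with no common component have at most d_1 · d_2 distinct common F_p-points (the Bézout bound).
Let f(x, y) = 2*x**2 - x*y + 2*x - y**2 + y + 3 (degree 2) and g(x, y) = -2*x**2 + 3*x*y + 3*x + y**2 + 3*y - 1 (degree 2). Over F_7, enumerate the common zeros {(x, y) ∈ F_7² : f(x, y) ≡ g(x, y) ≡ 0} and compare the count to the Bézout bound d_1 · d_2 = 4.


Common zeros: {(1, 0), (3, 6)}; count = 2; Bézout bound = 4.

deg(f) = 2, deg(g) = 2, so Bézout bound = 4.
Scan x ∈ F_7. For each x, list the y ∈ F_7 with f(x, y) ≡ 0 and those with g(x, y) ≡ 0 (mod 7); the common zeros in that column are the intersection.
  x = 0: f ≡ 0 at y ∈ ∅; g ≡ 0 at y ∈ ∅; common: ∅.
  x = 1: f ≡ 0 at y ∈ {0}; g ≡ 0 at y ∈ {0, 1}; common: {0}.
  x = 2: f ≡ 0 at y ∈ ∅; g ≡ 0 at y ∈ {1, 4}; common: ∅.
  x = 3: f ≡ 0 at y ∈ {6}; g ≡ 0 at y ∈ {3, 6}; common: {6}.
  x = 4: f ≡ 0 at y ∈ ∅; g ≡ 0 at y ∈ {0, 6}; common: ∅.
  x = 5: f ≡ 0 at y ∈ {0, 3}; g ≡ 0 at y ∈ ∅; common: ∅.
  x = 6: f ≡ 0 at y ∈ {3, 6}; g ≡ 0 at y ∈ ∅; common: ∅.
Collecting: common zeros = {(1, 0), (3, 6)}, so the count is 2.
Comparison with the Bézout bound: 2 ≤ 4 = deg(f)·deg(g), as expected for curves with no common component (the affine F_7-count falls short of the bound because intersections may lie at infinity, over extension fields, or carry multiplicity).
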